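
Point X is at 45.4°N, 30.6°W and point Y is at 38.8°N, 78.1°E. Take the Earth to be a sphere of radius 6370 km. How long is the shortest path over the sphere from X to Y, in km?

8260 km

cos σ = sin φ₁ sin φ₂ + cos φ₁ cos φ₂ cos Δλ
      = sin(45.40°)sin(38.80°) + cos(45.40°)cos(38.80°)cos(108.70°) = 0.2707
σ = 74.293° → d = Rσ = 6370·1.29666 = 8260 km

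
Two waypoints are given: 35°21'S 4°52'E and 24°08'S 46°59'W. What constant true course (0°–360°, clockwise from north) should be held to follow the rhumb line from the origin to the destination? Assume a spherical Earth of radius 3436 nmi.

Δψ = ln[tan(π/4+φ₂/2)/tan(π/4+φ₁/2)] = +0.2261
Δλ = -0.9050 rad (taken the short way round)
course = atan2(Δλ, Δψ) = 284.03°

284.0°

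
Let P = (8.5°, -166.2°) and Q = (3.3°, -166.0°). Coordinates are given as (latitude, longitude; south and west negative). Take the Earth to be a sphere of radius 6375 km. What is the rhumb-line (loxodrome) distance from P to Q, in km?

Rhumb course C = atan2(Δλ, Δψ) with Δψ = ln[tan(π/4+φ₂/2)/tan(π/4+φ₁/2)] = -0.0913, Δλ = +0.0035 → C = 177.81°
d = R·|Δφ| / |cos C| = 6375·0.09076 / 0.99927 = 579 km

579 km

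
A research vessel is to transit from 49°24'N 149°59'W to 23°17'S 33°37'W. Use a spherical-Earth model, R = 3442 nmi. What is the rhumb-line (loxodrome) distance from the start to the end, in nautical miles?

7647 nmi

Rhumb course C = atan2(Δλ, Δψ) with Δψ = ln[tan(π/4+φ₂/2)/tan(π/4+φ₁/2)] = -1.4125, Δλ = +2.0310 → C = 124.82°
d = R·|Δφ| / |cos C| = 3442·1.26856 / 0.57098 = 7647 nmi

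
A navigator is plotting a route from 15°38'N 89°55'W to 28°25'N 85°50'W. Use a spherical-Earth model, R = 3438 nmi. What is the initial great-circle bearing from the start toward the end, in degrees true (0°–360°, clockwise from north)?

15.8°

N = sin Δλ·cos φ₂ = +0.0626;  D = cos φ₁ sin φ₂ − sin φ₁ cos φ₂ cos Δλ = +0.2219
initial course = atan2(N, D) = 15.76°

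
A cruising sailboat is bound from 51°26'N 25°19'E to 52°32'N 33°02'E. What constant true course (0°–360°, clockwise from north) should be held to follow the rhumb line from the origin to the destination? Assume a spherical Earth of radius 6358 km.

77.0°

Meridional parts: M(φ₁)=+1.0502, M(φ₂)=+1.0814 → ΔM = +0.0312;  Δλ = +0.1347 rad
tan C = Δλ / ΔM = +4.3203 → C = 76.97°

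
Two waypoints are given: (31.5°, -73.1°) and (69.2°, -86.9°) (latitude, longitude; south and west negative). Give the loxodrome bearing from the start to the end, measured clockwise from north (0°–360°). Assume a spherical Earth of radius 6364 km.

347.8°

Δψ = ln[tan(π/4+φ₂/2)/tan(π/4+φ₁/2)] = +1.1156
Δλ = -0.2409 rad (taken the short way round)
course = atan2(Δλ, Δψ) = 347.82°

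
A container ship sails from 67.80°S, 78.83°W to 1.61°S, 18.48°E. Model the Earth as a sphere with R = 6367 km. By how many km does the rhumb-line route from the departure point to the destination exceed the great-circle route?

583 km

Great circle: cos σ = sin φ₁ sin φ₂ + cos φ₁ cos φ₂ cos Δλ,  σ = 1.5928 rad → d_gc = 10141.6 km
Rhumb line: Δψ = +1.6006, q = Δφ/Δψ = 0.7218, d_rh = R√(Δφ²+q²Δλ²) = 10724.7 km
Excess = 10724.7 − 10141.6 = 583.1 ≈ 583 km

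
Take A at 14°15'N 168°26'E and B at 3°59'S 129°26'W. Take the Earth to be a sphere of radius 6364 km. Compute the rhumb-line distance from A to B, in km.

Rhumb course C = atan2(Δλ, Δψ) with Δψ = ln[tan(π/4+φ₂/2)/tan(π/4+φ₁/2)] = -0.3209, Δλ = +1.0844 → C = 106.48°
d = R·|Δφ| / |cos C| = 6364·0.31823 / 0.28375 = 7137 km

7137 km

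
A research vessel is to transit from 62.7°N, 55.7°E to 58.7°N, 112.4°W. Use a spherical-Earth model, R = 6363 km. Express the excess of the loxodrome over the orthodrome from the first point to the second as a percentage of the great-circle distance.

41.2%

Great circle: σ = 1.0168 rad → d_gc = Rσ = 6469.6 km
Rhumb: Δφ = -0.0698, Δλ = -2.9339, Δψ = -0.1429, q = Δφ/Δψ = 0.4887 → d_rh = R√(Δφ²+q²Δλ²) = 9133.1 km
Excess = (9133.1 − 6469.6) / 6469.6 = 2663.5 / 6469.6 = 41.17% ≈ 41.2%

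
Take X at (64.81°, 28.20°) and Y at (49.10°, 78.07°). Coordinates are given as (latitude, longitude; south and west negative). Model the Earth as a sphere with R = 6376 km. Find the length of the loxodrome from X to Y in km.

Δψ = ln[tan(π/4+φ₂/2)/tan(π/4+φ₁/2)] = -0.5122;  Δφ = -0.2742 rad,  Δλ = +0.8704 rad
q = Δφ/Δψ = 0.5354
d = R·√(Δφ² + q²Δλ²) = 6376·0.54066 = 3447 km

3447 km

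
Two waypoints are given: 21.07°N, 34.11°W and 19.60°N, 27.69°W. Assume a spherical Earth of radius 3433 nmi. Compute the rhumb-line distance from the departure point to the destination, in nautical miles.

Rhumb course C = atan2(Δλ, Δψ) with Δψ = ln[tan(π/4+φ₂/2)/tan(π/4+φ₁/2)] = -0.0274, Δλ = +0.1121 → C = 103.72°
d = R·|Δφ| / |cos C| = 3433·0.02566 / 0.23723 = 371 nmi

371 nmi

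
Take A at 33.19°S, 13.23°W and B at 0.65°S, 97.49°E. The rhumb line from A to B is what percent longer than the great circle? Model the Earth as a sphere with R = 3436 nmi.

2.2%

Great circle: σ = 1.8649 rad → d_gc = Rσ = 6407.7 nmi
Rhumb: Δφ = +0.5679, Δλ = +1.9324, Δψ = +0.6033, q = Δφ/Δψ = 0.9413 → d_rh = R√(Δφ²+q²Δλ²) = 6547.7 nmi
Excess = (6547.7 − 6407.7) / 6407.7 = 140.0 / 6407.7 = 2.18% ≈ 2.2%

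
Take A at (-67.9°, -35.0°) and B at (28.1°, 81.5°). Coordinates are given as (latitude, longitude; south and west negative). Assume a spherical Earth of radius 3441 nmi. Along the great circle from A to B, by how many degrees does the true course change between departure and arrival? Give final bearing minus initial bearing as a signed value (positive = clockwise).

-78.8°

At departure: θ₁ = atan2(sin Δλ cos φ₂, cos φ₁ sin φ₂ − sin φ₁ cos φ₂ cos Δλ) = 103.36°
At arrival: θ₂ = atan2(sin Δλ cos φ₁, −cos φ₂ sin φ₁ + sin φ₂ cos φ₁ cos Δλ) = 24.52°
Δθ = θ₂ − θ₁ = -78.8°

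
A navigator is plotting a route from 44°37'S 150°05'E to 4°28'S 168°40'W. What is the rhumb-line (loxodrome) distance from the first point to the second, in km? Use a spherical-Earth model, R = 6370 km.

6026 km

Rhumb course C = atan2(Δλ, Δψ) with Δψ = ln[tan(π/4+φ₂/2)/tan(π/4+φ₁/2)] = +0.7939, Δλ = +0.7199 → C = 42.20°
d = R·|Δφ| / |cos C| = 6370·0.70075 / 0.74077 = 6026 km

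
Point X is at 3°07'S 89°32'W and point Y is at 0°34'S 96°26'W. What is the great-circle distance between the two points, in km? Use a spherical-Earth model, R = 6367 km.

Haversine: a = sin²(Δφ/2)+cos φ₁ cos φ₂ sin²(Δλ/2) = 0.00411;  σ = 2·atan2(√a,√(1−a))
σ = 7.352° → d = Rσ = 6367·0.12832 = 817 km

817 km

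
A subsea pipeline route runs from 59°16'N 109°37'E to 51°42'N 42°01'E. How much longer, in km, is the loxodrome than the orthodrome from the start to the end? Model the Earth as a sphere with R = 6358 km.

Great circle: cos σ = sin φ₁ sin φ₂ + cos φ₁ cos φ₂ cos Δλ,  σ = 0.6514 rad → d_gc = 4141.38 km
Rhumb line: Δψ = -0.2340, q = Δφ/Δψ = 0.5645, d_rh = R√(Δφ²+q²Δλ²) = 4316.90 km
Excess = 4316.90 − 4141.38 = 175.52 ≈ 176 km

176 km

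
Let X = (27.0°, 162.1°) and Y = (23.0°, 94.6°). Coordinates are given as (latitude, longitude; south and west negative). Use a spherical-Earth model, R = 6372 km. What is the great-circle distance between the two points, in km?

6737 km

cos σ = sin φ₁ sin φ₂ + cos φ₁ cos φ₂ cos Δλ
      = sin(27.00°)sin(23.00°) + cos(27.00°)cos(23.00°)cos(-67.50°) = 0.4913
σ = 60.577° → d = Rσ = 6372·1.05727 = 6737 km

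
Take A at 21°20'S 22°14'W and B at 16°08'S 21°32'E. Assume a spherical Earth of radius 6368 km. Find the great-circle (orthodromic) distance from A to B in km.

4629 km

Haversine: a = sin²(Δφ/2)+cos φ₁ cos φ₂ sin²(Δλ/2) = 0.12636;  σ = 2·atan2(√a,√(1−a))
σ = 41.645° → d = Rσ = 6368·0.72684 = 4629 km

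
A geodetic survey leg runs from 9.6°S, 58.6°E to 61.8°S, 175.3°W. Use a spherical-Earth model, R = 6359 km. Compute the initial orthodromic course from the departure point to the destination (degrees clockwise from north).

157.4°

θ = atan2( sin Δλ·cos φ₂ ,  cos φ₁ sin φ₂ − sin φ₁ cos φ₂ cos Δλ )
  = atan2(+0.3818, -0.9154) = 157.36°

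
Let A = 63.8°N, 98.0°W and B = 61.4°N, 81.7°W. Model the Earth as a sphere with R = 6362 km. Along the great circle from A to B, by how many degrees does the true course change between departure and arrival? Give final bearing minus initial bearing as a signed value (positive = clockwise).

At departure: θ₁ = atan2(sin Δλ cos φ₂, cos φ₁ sin φ₂ − sin φ₁ cos φ₂ cos Δλ) = 100.38°
At arrival: θ₂ = atan2(sin Δλ cos φ₁, −cos φ₂ sin φ₁ + sin φ₂ cos φ₁ cos Δλ) = 114.88°
Δθ = θ₂ − θ₁ = +14.5°

+14.5°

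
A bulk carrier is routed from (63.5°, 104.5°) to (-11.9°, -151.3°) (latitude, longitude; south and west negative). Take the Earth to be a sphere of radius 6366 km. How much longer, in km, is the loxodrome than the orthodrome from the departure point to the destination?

562 km

Great circle: cos σ = sin φ₁ sin φ₂ + cos φ₁ cos φ₂ cos Δλ,  σ = 1.8667 rad → d_gc = 11883.7 km
Rhumb line: Δψ = -1.6554, q = Δφ/Δψ = 0.7950, d_rh = R√(Δφ²+q²Δλ²) = 12445.5 km
Excess = 12445.5 − 11883.7 = 561.8 ≈ 562 km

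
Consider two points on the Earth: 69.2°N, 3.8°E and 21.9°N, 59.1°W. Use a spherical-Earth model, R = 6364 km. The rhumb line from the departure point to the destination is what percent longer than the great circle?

2.9%

Great circle: σ = 1.0486 rad → d_gc = Rσ = 6673.4 km
Rhumb: Δφ = -0.8255, Δλ = -1.0978, Δψ = -1.3035, q = Δφ/Δψ = 0.6333 → d_rh = R√(Δφ²+q²Δλ²) = 6868.8 km
Excess = (6868.8 − 6673.4) / 6673.4 = 195.4 / 6673.4 = 2.93% ≈ 2.9%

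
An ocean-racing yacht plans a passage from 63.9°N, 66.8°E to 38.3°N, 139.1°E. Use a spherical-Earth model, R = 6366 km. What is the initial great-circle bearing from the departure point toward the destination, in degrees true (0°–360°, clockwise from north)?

θ = atan2( sin Δλ·cos φ₂ ,  cos φ₁ sin φ₂ − sin φ₁ cos φ₂ cos Δλ )
  = atan2(+0.7476, +0.0584) = 85.53°

85.5°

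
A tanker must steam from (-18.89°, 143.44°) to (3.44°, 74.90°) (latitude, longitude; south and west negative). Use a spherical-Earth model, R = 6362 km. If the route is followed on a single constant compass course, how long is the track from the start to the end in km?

Rhumb course C = atan2(Δλ, Δψ) with Δψ = ln[tan(π/4+φ₂/2)/tan(π/4+φ₁/2)] = +0.3959, Δλ = -1.1962 → C = 288.31°
d = R·|Δφ| / |cos C| = 6362·0.38973 / 0.31420 = 7891 km

7891 km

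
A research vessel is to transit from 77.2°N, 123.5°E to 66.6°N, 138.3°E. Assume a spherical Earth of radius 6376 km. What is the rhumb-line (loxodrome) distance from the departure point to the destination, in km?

1280 km

Rhumb course C = atan2(Δλ, Δψ) with Δψ = ln[tan(π/4+φ₂/2)/tan(π/4+φ₁/2)] = -0.6132, Δλ = +0.2583 → C = 157.16°
d = R·|Δφ| / |cos C| = 6376·0.18500 / 0.92156 = 1280 km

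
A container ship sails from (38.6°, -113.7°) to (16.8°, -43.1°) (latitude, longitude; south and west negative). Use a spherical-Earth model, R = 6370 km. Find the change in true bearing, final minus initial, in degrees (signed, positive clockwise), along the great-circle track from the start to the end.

Initial bearing θ₁ = atan2(sin Δλ cos φ₂, cos φ₁ sin φ₂ − sin φ₁ cos φ₂ cos Δλ) = 88.26°
Final bearing θ₂ = (initial bearing from the destination back to the start) + 180° = 125.32°
Δθ = θ₂ − θ₁ = +37.1°

+37.1°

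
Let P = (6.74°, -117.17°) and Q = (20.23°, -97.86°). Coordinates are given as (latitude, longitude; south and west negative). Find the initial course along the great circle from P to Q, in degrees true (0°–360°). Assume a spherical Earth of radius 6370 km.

52.3°

θ = atan2( sin Δλ·cos φ₂ ,  cos φ₁ sin φ₂ − sin φ₁ cos φ₂ cos Δλ )
  = atan2(+0.3103, +0.2395) = 52.34°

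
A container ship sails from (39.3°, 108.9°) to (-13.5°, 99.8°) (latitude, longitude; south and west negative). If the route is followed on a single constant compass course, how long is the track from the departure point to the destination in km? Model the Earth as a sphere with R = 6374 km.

Δψ = ln[tan(π/4+φ₂/2)/tan(π/4+φ₁/2)] = -0.9849;  Δφ = -0.9215 rad,  Δλ = -0.1588 rad
q = Δφ/Δψ = 0.9357
d = R·√(Δφ² + q²Δλ²) = 6374·0.93344 = 5950 km

5950 km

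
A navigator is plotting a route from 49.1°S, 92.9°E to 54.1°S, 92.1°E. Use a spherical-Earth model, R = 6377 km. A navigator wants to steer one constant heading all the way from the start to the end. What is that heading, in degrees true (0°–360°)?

Meridional parts: M(φ₁)=-0.9865, M(φ₂)=-1.1272 → ΔM = -0.1407;  Δλ = -0.0140 rad
tan C = Δλ / ΔM = +0.0993 → C = 185.67°

185.7°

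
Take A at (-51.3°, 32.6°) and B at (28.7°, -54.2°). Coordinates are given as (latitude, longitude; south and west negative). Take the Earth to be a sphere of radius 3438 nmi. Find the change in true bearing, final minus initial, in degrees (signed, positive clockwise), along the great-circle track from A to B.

+27.2°

At departure: θ₁ = atan2(sin Δλ cos φ₂, cos φ₁ sin φ₂ − sin φ₁ cos φ₂ cos Δλ) = 291.13°
At arrival: θ₂ = atan2(sin Δλ cos φ₁, −cos φ₂ sin φ₁ + sin φ₂ cos φ₁ cos Δλ) = 318.33°
Δθ = θ₂ − θ₁ = +27.2°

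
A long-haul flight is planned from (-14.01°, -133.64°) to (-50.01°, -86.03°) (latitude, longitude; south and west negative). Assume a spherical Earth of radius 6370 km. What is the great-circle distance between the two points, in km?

5860 km

Haversine: a = sin²(Δφ/2)+cos φ₁ cos φ₂ sin²(Δλ/2) = 0.19707;  σ = 2·atan2(√a,√(1−a))
σ = 52.710° → d = Rσ = 6370·0.91996 = 5860 km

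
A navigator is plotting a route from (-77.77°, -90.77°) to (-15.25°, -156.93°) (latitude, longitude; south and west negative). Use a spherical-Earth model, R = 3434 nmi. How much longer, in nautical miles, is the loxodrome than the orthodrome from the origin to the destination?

143 nmi

Great circle: cos σ = sin φ₁ sin φ₂ + cos φ₁ cos φ₂ cos Δλ,  σ = 1.2242 rad → d_gc = 4204.0 nmi
Rhumb line: Δψ = +1.9643, q = Δφ/Δψ = 0.5555, d_rh = R√(Δφ²+q²Δλ²) = 4346.6 nmi
Excess = 4346.6 − 4204.0 = 142.6 ≈ 143 nmi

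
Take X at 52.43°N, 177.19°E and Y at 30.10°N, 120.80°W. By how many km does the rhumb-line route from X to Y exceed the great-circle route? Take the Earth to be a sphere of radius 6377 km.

Great circle: cos σ = sin φ₁ sin φ₂ + cos φ₁ cos φ₂ cos Δλ,  σ = 0.8697 rad → d_gc = 5545.9 km
Rhumb line: Δψ = -0.5271, q = Δφ/Δψ = 0.7394, d_rh = R√(Δφ²+q²Δλ²) = 5676.2 km
Excess = 5676.2 − 5545.9 = 130.3 ≈ 130 km

130 km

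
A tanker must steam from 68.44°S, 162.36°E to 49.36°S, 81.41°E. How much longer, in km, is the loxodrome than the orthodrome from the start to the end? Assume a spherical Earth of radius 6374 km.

313 km

Great circle: cos σ = sin φ₁ sin φ₂ + cos φ₁ cos φ₂ cos Δλ,  σ = 0.7327 rad → d_gc = 4670.2 km
Rhumb line: Δψ = +0.6652, q = Δφ/Δψ = 0.5006, d_rh = R√(Δφ²+q²Δλ²) = 4982.9 km
Excess = 4982.9 − 4670.2 = 312.7 ≈ 313 km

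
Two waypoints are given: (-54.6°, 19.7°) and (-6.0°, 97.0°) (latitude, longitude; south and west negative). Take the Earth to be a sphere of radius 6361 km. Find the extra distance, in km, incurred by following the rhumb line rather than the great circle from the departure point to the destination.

219 km

Great circle: cos σ = sin φ₁ sin φ₂ + cos φ₁ cos φ₂ cos Δλ,  σ = 1.3573 rad → d_gc = 8633.9 km
Rhumb line: Δψ = +1.0372, q = Δφ/Δψ = 0.8178, d_rh = R√(Δφ²+q²Δλ²) = 8852.6 km
Excess = 8852.6 − 8633.9 = 218.7 ≈ 219 km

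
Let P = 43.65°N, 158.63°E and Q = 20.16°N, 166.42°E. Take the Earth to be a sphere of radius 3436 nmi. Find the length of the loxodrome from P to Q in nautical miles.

1462 nmi

Δψ = ln[tan(π/4+φ₂/2)/tan(π/4+φ₁/2)] = -0.4891;  Δφ = -0.4100 rad,  Δλ = +0.1360 rad
q = Δφ/Δψ = 0.8383
d = R·√(Δφ² + q²Δλ²) = 3436·0.42552 = 1462 nmi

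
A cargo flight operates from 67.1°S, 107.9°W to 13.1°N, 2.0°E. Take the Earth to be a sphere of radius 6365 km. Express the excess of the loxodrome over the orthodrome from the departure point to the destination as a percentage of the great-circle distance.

Great circle: σ = 1.9154 rad → d_gc = Rσ = 12191.3 km
Rhumb: Δφ = +1.3998, Δλ = +1.9181, Δψ = +1.8275, q = Δφ/Δψ = 0.7660 → d_rh = R√(Δφ²+q²Δλ²) = 12916.2 km
Excess = (12916.2 − 12191.3) / 12191.3 = 724.9 / 12191.3 = 5.946% ≈ 5.9%

5.9%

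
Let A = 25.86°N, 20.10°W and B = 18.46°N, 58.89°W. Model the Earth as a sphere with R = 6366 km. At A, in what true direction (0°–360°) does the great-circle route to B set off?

θ = atan2( sin Δλ·cos φ₂ ,  cos φ₁ sin φ₂ − sin φ₁ cos φ₂ cos Δλ )
  = atan2(-0.5942, -0.0375) = 266.38°

266.4°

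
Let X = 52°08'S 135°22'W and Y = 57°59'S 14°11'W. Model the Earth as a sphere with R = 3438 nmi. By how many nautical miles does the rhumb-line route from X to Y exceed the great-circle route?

573 nmi

Great circle: cos σ = sin φ₁ sin φ₂ + cos φ₁ cos φ₂ cos Δλ,  σ = 1.0462 rad → d_gc = 3596.84 nmi
Rhumb line: Δψ = -0.1787, q = Δφ/Δψ = 0.5715, d_rh = R√(Δφ²+q²Δλ²) = 4170.28 nmi
Excess = 4170.28 − 3596.84 = 573.44 ≈ 573 nmi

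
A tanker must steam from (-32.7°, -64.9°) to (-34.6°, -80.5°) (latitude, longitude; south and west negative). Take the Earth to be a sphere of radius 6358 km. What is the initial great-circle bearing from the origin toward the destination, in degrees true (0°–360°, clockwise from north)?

N = sin Δλ·cos φ₂ = -0.2214;  D = cos φ₁ sin φ₂ − sin φ₁ cos φ₂ cos Δλ = -0.0495
initial course = atan2(N, D) = 257.39°

257.4°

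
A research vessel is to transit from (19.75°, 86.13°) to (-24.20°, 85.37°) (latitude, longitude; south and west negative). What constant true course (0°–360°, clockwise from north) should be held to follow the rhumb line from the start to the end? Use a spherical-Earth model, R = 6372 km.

181.0°

Δψ = ln[tan(π/4+φ₂/2)/tan(π/4+φ₁/2)] = -0.7873
Δλ = -0.0133 rad (taken the short way round)
course = atan2(Δλ, Δψ) = 180.97°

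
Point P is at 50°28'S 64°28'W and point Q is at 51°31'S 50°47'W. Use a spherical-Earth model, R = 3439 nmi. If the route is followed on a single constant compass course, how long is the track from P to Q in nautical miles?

Δψ = ln[tan(π/4+φ₂/2)/tan(π/4+φ₁/2)] = -0.0291;  Δφ = -0.0183 rad,  Δλ = +0.2388 rad
q = Δφ/Δψ = 0.6294
d = R·√(Δφ² + q²Δλ²) = 3439·0.15143 = 521 nmi

521 nmi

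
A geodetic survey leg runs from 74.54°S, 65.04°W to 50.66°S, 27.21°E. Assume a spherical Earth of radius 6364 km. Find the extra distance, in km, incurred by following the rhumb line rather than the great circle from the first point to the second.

Great circle: cos σ = sin φ₁ sin φ₂ + cos φ₁ cos φ₂ cos Δλ,  σ = 0.7395 rad → d_gc = 4706.4 km
Rhumb line: Δψ = +0.9683, q = Δφ/Δψ = 0.4304, d_rh = R√(Δφ²+q²Δλ²) = 5146.5 km
Excess = 5146.5 − 4706.4 = 440.1 ≈ 440 km

440 km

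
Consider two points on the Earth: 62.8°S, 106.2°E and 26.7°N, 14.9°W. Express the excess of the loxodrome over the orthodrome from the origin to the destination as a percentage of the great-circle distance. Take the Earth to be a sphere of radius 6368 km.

Great circle: σ = 2.2276 rad → d_gc = Rσ = 14185.1 km
Rhumb: Δφ = +1.5621, Δλ = -2.1136, Δψ = +1.9030, q = Δφ/Δψ = 0.8209 → d_rh = R√(Δφ²+q²Δλ²) = 14866.4 km
Excess = (14866.4 − 14185.1) / 14185.1 = 681.3 / 14185.1 = 4.80% ≈ 4.8%

4.8%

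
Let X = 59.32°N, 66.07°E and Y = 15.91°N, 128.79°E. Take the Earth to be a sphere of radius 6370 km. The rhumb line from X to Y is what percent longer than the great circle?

2.2%

Great circle: σ = 1.0921 rad → d_gc = Rσ = 6956.4 km
Rhumb: Δφ = -0.7576, Δλ = +1.0947, Δψ = -1.0121, q = Δφ/Δψ = 0.7486 → d_rh = R√(Δφ²+q²Δλ²) = 7109.0 km
Excess = (7109.0 − 6956.4) / 6956.4 = 152.6 / 6956.4 = 2.19% ≈ 2.2%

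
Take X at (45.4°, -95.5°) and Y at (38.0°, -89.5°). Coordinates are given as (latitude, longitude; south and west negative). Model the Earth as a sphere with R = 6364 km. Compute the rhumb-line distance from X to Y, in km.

Δψ = ln[tan(π/4+φ₂/2)/tan(π/4+φ₁/2)] = -0.1733;  Δφ = -0.1292 rad,  Δλ = +0.1047 rad
q = Δφ/Δψ = 0.7453
d = R·√(Δφ² + q²Δλ²) = 6364·0.15090 = 960 km

960 km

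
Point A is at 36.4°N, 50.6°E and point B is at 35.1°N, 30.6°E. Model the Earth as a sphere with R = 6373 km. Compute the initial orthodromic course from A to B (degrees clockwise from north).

271.3°

N = sin Δλ·cos φ₂ = -0.2798;  D = cos φ₁ sin φ₂ − sin φ₁ cos φ₂ cos Δλ = +0.0066
initial course = atan2(N, D) = 271.35°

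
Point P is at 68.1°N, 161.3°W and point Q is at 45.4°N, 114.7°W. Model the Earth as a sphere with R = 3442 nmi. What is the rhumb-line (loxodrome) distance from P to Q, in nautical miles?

2010 nmi

Rhumb course C = atan2(Δλ, Δψ) with Δψ = ln[tan(π/4+φ₂/2)/tan(π/4+φ₁/2)] = -0.7513, Δλ = +0.8133 → C = 132.73°
d = R·|Δφ| / |cos C| = 3442·0.39619 / 0.67856 = 2010 nmi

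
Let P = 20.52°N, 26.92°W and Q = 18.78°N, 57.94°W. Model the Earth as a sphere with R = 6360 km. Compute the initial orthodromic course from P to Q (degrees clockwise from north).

θ = atan2( sin Δλ·cos φ₂ ,  cos φ₁ sin φ₂ − sin φ₁ cos φ₂ cos Δλ )
  = atan2(-0.4879, +0.0171) = 272.01°

272.0°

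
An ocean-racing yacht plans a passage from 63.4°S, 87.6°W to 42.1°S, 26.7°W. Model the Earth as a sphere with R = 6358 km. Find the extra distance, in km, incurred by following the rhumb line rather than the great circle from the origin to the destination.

144 km

Great circle: cos σ = sin φ₁ sin φ₂ + cos φ₁ cos φ₂ cos Δλ,  σ = 0.7059 rad → d_gc = 4488.01 km
Rhumb line: Δψ = +0.6308, q = Δφ/Δψ = 0.5894, d_rh = R√(Δφ²+q²Δλ²) = 4631.53 km
Excess = 4631.53 − 4488.01 = 143.52 ≈ 144 km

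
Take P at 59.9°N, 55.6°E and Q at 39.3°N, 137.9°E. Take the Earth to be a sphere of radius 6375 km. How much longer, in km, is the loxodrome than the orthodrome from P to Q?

336 km

Great circle: cos σ = sin φ₁ sin φ₂ + cos φ₁ cos φ₂ cos Δλ,  σ = 0.9273 rad → d_gc = 5911.8 km
Rhumb line: Δψ = -0.5664, q = Δφ/Δψ = 0.6347, d_rh = R√(Δφ²+q²Δλ²) = 6248.0 km
Excess = 6248.0 − 5911.8 = 336.2 ≈ 336 km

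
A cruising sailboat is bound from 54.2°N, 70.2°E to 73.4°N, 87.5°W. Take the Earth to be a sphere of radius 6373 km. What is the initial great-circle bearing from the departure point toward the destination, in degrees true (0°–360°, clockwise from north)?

N = sin Δλ·cos φ₂ = -0.1084;  D = cos φ₁ sin φ₂ − sin φ₁ cos φ₂ cos Δλ = +0.7750
initial course = atan2(N, D) = 352.04°

352.0°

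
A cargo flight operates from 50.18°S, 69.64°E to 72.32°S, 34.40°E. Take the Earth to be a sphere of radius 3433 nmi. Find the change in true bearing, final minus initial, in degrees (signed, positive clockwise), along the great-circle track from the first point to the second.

Initial bearing θ₁ = atan2(sin Δλ cos φ₂, cos φ₁ sin φ₂ − sin φ₁ cos φ₂ cos Δλ) = 202.67°
Final bearing θ₂ = (initial bearing from the destination back to the start) + 180° = 234.35°
Δθ = θ₂ − θ₁ = +31.7°

+31.7°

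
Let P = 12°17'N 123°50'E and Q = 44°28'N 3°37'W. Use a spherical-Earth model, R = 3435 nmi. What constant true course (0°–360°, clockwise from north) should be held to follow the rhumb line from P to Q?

286.3°

Meridional parts: M(φ₁)=+0.2160, M(φ₂)=+0.8683 → ΔM = +0.6522;  Δλ = -2.2244 rad
tan C = Δλ / ΔM = -3.4105 → C = 286.34°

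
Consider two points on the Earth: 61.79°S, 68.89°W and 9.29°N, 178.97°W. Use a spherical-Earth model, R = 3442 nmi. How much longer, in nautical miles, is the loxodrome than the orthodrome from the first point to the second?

352 nmi

Great circle: cos σ = sin φ₁ sin φ₂ + cos φ₁ cos φ₂ cos Δλ,  σ = 1.8780 rad → d_gc = 6464.2 nmi
Rhumb line: Δψ = +1.5441, q = Δφ/Δψ = 0.8035, d_rh = R√(Δφ²+q²Δλ²) = 6816.4 nmi
Excess = 6816.4 − 6464.2 = 352.2 ≈ 352 nmi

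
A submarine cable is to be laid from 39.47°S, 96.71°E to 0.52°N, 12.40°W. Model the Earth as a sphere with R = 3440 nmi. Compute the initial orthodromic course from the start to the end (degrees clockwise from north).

258.0°

N = sin Δλ·cos φ₂ = -0.9449;  D = cos φ₁ sin φ₂ − sin φ₁ cos φ₂ cos Δλ = -0.2011
initial course = atan2(N, D) = 257.98°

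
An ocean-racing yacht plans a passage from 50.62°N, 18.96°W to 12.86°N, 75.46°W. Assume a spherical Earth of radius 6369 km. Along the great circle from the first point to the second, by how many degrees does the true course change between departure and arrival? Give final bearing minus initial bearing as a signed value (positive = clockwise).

At departure: θ₁ = atan2(sin Δλ cos φ₂, cos φ₁ sin φ₂ − sin φ₁ cos φ₂ cos Δλ) = 251.33°
At arrival: θ₂ = atan2(sin Δλ cos φ₁, −cos φ₂ sin φ₁ + sin φ₂ cos φ₁ cos Δλ) = 218.06°
Δθ = θ₂ − θ₁ = -33.3°

-33.3°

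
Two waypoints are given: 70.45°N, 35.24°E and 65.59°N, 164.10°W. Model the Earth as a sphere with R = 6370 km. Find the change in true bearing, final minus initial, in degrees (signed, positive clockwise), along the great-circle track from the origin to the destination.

At departure: θ₁ = atan2(sin Δλ cos φ₂, cos φ₁ sin φ₂ − sin φ₁ cos φ₂ cos Δλ) = 11.51°
At arrival: θ₂ = atan2(sin Δλ cos φ₁, −cos φ₂ sin φ₁ + sin φ₂ cos φ₁ cos Δλ) = 170.70°
Δθ = θ₂ − θ₁ = +159.2°

+159.2°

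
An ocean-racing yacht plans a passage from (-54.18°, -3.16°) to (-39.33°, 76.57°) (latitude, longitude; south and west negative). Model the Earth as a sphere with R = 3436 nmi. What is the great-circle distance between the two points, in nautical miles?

Haversine: a = sin²(Δφ/2)+cos φ₁ cos φ₂ sin²(Δλ/2) = 0.20269;  σ = 2·atan2(√a,√(1−a))
σ = 53.514° → d = Rσ = 3436·0.93400 = 3209 nmi

3209 nmi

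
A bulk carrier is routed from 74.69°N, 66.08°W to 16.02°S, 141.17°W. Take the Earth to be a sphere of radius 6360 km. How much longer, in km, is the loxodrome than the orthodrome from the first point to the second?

325 km

Great circle: cos σ = sin φ₁ sin φ₂ + cos φ₁ cos φ₂ cos Δλ,  σ = 1.7731 rad → d_gc = 11276.6 km
Rhumb line: Δψ = -2.2902, q = Δφ/Δψ = 0.6913, d_rh = R√(Δφ²+q²Δλ²) = 11601.2 km
Excess = 11601.2 − 11276.6 = 324.6 ≈ 325 km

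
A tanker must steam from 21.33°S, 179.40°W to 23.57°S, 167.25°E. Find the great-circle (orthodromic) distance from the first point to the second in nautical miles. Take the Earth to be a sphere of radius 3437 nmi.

Haversine: a = sin²(Δφ/2)+cos φ₁ cos φ₂ sin²(Δλ/2) = 0.01192;  σ = 2·atan2(√a,√(1−a))
σ = 12.535° → d = Rσ = 3437·0.21877 = 752 nmi

752 nmi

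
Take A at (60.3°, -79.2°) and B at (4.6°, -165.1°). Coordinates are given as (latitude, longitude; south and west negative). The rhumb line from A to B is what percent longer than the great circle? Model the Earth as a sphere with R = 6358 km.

3.7%

Great circle: σ = 1.4656 rad → d_gc = Rσ = 9318.5 km
Rhumb: Δφ = -0.9721, Δλ = -1.4992, Δψ = -1.2471, q = Δφ/Δψ = 0.7795 → d_rh = R√(Δφ²+q²Δλ²) = 9665.2 km
Excess = (9665.2 − 9318.5) / 9318.5 = 346.7 / 9318.5 = 3.72% ≈ 3.7%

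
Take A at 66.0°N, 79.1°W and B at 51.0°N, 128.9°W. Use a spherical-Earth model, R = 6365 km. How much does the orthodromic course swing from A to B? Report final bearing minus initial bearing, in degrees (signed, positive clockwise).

At departure: θ₁ = atan2(sin Δλ cos φ₂, cos φ₁ sin φ₂ − sin φ₁ cos φ₂ cos Δλ) = 263.47°
At arrival: θ₂ = atan2(sin Δλ cos φ₁, −cos φ₂ sin φ₁ + sin φ₂ cos φ₁ cos Δλ) = 219.95°
Δθ = θ₂ − θ₁ = -43.5°

-43.5°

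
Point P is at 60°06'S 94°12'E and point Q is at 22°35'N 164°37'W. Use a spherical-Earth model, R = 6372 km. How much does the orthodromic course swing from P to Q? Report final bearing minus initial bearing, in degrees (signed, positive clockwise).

-55.1°

At departure: θ₁ = atan2(sin Δλ cos φ₂, cos φ₁ sin φ₂ − sin φ₁ cos φ₂ cos Δλ) = 87.71°
At arrival: θ₂ = atan2(sin Δλ cos φ₁, −cos φ₂ sin φ₁ + sin φ₂ cos φ₁ cos Δλ) = 32.65°
Δθ = θ₂ − θ₁ = -55.1°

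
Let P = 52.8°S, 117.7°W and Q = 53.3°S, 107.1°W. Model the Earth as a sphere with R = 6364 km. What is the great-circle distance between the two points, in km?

Haversine: a = sin²(Δφ/2)+cos φ₁ cos φ₂ sin²(Δλ/2) = 0.00310;  σ = 2·atan2(√a,√(1−a))
σ = 6.386° → d = Rσ = 6364·0.11145 = 709 km

709 km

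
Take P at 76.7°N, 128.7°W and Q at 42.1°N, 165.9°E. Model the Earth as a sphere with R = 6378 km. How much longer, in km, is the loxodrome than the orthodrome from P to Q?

Great circle: cos σ = sin φ₁ sin φ₂ + cos φ₁ cos φ₂ cos Δλ,  σ = 0.7619 rad → d_gc = 4859.6 km
Rhumb line: Δψ = -1.3376, q = Δφ/Δψ = 0.4515, d_rh = R√(Δφ²+q²Δλ²) = 5063.4 km
Excess = 5063.4 − 4859.6 = 203.8 ≈ 204 km

204 km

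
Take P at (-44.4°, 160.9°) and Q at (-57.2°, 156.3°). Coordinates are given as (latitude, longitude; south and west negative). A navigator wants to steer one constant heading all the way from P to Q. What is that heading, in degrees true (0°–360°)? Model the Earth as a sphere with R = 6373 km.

Δψ = ln[tan(π/4+φ₂/2)/tan(π/4+φ₁/2)] = -0.3565
Δλ = -0.0803 rad (taken the short way round)
course = atan2(Δλ, Δψ) = 192.69°

192.7°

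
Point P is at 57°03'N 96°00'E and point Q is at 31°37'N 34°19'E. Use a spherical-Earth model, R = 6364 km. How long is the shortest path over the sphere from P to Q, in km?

5413 km

Haversine: a = sin²(Δφ/2)+cos φ₁ cos φ₂ sin²(Δλ/2) = 0.17019;  σ = 2·atan2(√a,√(1−a))
σ = 48.730° → d = Rσ = 6364·0.85049 = 5413 km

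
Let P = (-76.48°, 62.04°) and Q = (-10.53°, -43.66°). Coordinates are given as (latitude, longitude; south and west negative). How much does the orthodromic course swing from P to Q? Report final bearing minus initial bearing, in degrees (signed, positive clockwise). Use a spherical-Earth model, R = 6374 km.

+94.6°

At departure: θ₁ = atan2(sin Δλ cos φ₂, cos φ₁ sin φ₂ − sin φ₁ cos φ₂ cos Δλ) = 252.34°
At arrival: θ₂ = atan2(sin Δλ cos φ₁, −cos φ₂ sin φ₁ + sin φ₂ cos φ₁ cos Δλ) = 346.90°
Δθ = θ₂ − θ₁ = +94.6°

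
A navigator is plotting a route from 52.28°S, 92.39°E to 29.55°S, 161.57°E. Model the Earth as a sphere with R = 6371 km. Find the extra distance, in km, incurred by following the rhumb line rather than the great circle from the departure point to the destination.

179 km

Great circle: cos σ = sin φ₁ sin φ₂ + cos φ₁ cos φ₂ cos Δλ,  σ = 0.9529 rad → d_gc = 6071.2 km
Rhumb line: Δψ = +0.5339, q = Δφ/Δψ = 0.7431, d_rh = R√(Δφ²+q²Δλ²) = 6250.1 km
Excess = 6250.1 − 6071.2 = 178.9 ≈ 179 km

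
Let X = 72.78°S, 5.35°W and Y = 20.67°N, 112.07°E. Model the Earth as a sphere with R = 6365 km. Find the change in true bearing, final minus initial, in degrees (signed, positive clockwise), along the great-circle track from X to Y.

At departure: θ₁ = atan2(sin Δλ cos φ₂, cos φ₁ sin φ₂ − sin φ₁ cos φ₂ cos Δλ) = 110.29°
At arrival: θ₂ = atan2(sin Δλ cos φ₁, −cos φ₂ sin φ₁ + sin φ₂ cos φ₁ cos Δλ) = 17.26°
Δθ = θ₂ − θ₁ = -93.0°

-93.0°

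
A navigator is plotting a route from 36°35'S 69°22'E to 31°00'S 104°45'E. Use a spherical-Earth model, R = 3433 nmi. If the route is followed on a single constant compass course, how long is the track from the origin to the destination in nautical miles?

Rhumb course C = atan2(Δλ, Δψ) with Δψ = ln[tan(π/4+φ₂/2)/tan(π/4+φ₁/2)] = +0.1173, Δλ = +0.6176 → C = 79.24°
d = R·|Δφ| / |cos C| = 3433·0.09745 / 0.18667 = 1792 nmi

1792 nmi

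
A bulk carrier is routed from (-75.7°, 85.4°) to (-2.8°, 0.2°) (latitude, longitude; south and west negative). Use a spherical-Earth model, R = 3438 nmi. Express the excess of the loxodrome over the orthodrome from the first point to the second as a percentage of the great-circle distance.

Great circle: σ = 1.5028 rad → d_gc = Rσ = 5166.5 nmi
Rhumb: Δφ = +1.2723, Δλ = -1.4870, Δψ = +2.0270, q = Δφ/Δψ = 0.6277 → d_rh = R√(Δφ²+q²Δλ²) = 5425.2 nmi
Excess = (5425.2 − 5166.5) / 5166.5 = 258.7 / 5166.5 = 5.01% ≈ 5.0%

5.0%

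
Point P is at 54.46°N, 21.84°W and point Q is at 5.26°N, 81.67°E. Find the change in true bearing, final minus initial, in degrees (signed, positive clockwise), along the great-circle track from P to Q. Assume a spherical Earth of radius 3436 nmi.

+69.6°

At departure: θ₁ = atan2(sin Δλ cos φ₂, cos φ₁ sin φ₂ − sin φ₁ cos φ₂ cos Δλ) = 75.93°
At arrival: θ₂ = atan2(sin Δλ cos φ₁, −cos φ₂ sin φ₁ + sin φ₂ cos φ₁ cos Δλ) = 145.51°
Δθ = θ₂ − θ₁ = +69.6°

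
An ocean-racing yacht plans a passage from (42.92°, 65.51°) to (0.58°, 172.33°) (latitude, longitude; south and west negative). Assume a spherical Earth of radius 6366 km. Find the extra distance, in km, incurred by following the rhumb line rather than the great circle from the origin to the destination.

Great circle: cos σ = sin φ₁ sin φ₂ + cos φ₁ cos φ₂ cos Δλ,  σ = 1.7773 rad → d_gc = 11314.0 km
Rhumb line: Δψ = -0.8208, q = Δφ/Δψ = 0.9003, d_rh = R√(Δφ²+q²Δλ²) = 11674.9 km
Excess = 11674.9 − 11314.0 = 360.9 ≈ 361 km

361 km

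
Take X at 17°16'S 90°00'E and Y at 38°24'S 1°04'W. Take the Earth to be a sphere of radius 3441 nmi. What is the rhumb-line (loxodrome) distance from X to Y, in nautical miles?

Δψ = ln[tan(π/4+φ₂/2)/tan(π/4+φ₁/2)] = -0.4208;  Δφ = -0.3688 rad,  Δλ = -1.5894 rad
q = Δφ/Δψ = 0.8764
d = R·√(Δφ² + q²Δλ²) = 3441·1.44104 = 4959 nmi

4959 nmi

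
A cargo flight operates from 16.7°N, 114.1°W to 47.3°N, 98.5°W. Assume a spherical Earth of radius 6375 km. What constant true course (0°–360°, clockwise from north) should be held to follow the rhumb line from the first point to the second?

Δψ = ln[tan(π/4+φ₂/2)/tan(π/4+φ₁/2)] = +0.6436
Δλ = +0.2723 rad (taken the short way round)
course = atan2(Δλ, Δψ) = 22.93°

22.9°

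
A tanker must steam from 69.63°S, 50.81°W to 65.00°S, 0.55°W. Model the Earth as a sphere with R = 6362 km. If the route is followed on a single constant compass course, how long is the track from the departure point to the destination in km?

Δψ = ln[tan(π/4+φ₂/2)/tan(π/4+φ₁/2)] = +0.2102;  Δφ = +0.0808 rad,  Δλ = +0.8772 rad
q = Δφ/Δψ = 0.3844
d = R·√(Δφ² + q²Δλ²) = 6362·0.34671 = 2206 km

2206 km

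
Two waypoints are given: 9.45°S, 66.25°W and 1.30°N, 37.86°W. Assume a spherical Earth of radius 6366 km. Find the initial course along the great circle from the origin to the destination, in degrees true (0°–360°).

N = sin Δλ·cos φ₂ = +0.4753;  D = cos φ₁ sin φ₂ − sin φ₁ cos φ₂ cos Δλ = +0.1668
initial course = atan2(N, D) = 70.67°

70.7°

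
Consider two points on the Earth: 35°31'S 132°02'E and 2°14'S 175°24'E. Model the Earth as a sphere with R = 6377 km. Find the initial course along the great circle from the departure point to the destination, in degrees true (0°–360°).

60.4°

θ = atan2( sin Δλ·cos φ₂ ,  cos φ₁ sin φ₂ − sin φ₁ cos φ₂ cos Δλ )
  = atan2(+0.6861, +0.3903) = 60.37°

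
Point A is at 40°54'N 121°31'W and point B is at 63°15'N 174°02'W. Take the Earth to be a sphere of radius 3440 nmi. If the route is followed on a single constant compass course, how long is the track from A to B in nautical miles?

2313 nmi

Δψ = ln[tan(π/4+φ₂/2)/tan(π/4+φ₁/2)] = +0.6529;  Δφ = +0.3901 rad,  Δλ = -0.9166 rad
q = Δφ/Δψ = 0.5975
d = R·√(Δφ² + q²Δλ²) = 3440·0.67236 = 2313 nmi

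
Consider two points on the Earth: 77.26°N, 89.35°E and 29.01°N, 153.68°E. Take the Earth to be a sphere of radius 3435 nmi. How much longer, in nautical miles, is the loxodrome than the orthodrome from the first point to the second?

122 nmi

Great circle: cos σ = sin φ₁ sin φ₂ + cos φ₁ cos φ₂ cos Δλ,  σ = 0.9805 rad → d_gc = 3368.2 nmi
Rhumb line: Δψ = -1.6630, q = Δφ/Δψ = 0.5064, d_rh = R√(Δφ²+q²Δλ²) = 3490.2 nmi
Excess = 3490.2 − 3368.2 = 122.0 ≈ 122 nmi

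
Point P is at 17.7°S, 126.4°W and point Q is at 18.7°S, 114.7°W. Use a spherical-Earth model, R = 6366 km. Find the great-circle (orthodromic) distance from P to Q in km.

Haversine: a = sin²(Δφ/2)+cos φ₁ cos φ₂ sin²(Δλ/2) = 0.00945;  σ = 2·atan2(√a,√(1−a))
σ = 11.157° → d = Rσ = 6366·0.19474 = 1240 km

1240 km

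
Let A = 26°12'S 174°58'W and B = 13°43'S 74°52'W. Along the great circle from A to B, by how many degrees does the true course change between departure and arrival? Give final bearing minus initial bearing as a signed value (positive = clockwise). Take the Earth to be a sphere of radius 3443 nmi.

-44.6°

Initial bearing θ₁ = atan2(sin Δλ cos φ₂, cos φ₁ sin φ₂ − sin φ₁ cos φ₂ cos Δλ) = 106.76°
Final bearing θ₂ = (initial bearing from the destination back to the start) + 180° = 62.18°
Δθ = θ₂ − θ₁ = -44.6°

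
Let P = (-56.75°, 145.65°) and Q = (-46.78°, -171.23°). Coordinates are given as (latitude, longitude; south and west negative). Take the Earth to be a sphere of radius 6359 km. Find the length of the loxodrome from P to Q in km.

Δψ = ln[tan(π/4+φ₂/2)/tan(π/4+φ₁/2)] = +0.2827;  Δφ = +0.1740 rad,  Δλ = +0.7526 rad
q = Δφ/Δψ = 0.6156
d = R·√(Δφ² + q²Δλ²) = 6359·0.49488 = 3147 km

3147 km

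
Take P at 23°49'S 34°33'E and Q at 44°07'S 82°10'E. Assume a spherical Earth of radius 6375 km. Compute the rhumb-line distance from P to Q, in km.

Rhumb course C = atan2(Δλ, Δψ) with Δψ = ln[tan(π/4+φ₂/2)/tan(π/4+φ₁/2)] = -0.4315, Δλ = +0.8311 → C = 117.44°
d = R·|Δφ| / |cos C| = 6375·0.35430 / 0.46084 = 4901 km

4901 km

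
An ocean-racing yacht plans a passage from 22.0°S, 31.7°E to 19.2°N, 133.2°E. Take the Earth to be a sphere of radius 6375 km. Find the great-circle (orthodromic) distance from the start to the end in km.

Haversine: a = sin²(Δφ/2)+cos φ₁ cos φ₂ sin²(Δλ/2) = 0.64888;  σ = 2·atan2(√a,√(1−a))
σ = 107.323° → d = Rσ = 6375·1.87315 = 11941 km

11941 km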